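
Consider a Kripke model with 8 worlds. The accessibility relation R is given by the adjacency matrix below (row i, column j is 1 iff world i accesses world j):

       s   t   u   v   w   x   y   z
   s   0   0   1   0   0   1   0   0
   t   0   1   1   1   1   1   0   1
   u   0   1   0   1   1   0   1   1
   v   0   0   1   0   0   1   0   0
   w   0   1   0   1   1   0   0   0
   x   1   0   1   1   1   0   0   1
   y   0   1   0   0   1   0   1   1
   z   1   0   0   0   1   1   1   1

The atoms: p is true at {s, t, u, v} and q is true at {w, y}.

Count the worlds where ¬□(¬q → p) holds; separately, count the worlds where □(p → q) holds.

For ¬□(¬q → p):
s: □(¬q → p) is F. ✓
t: □(¬q → p) is F. ✓
u: □(¬q → p) is F. ✓
v: □(¬q → p) is F. ✓
w: □(¬q → p) is T. ✗
x: □(¬q → p) is F. ✓
y: □(¬q → p) is F. ✓
z: □(¬q → p) is F. ✓
— 7 worlds.
For □(p → q):
s: successors {u, x}; p → q there: u:F, x:T. ✗
t: successors {t, u, v, w, x, z}; p → q there: t:F, u:F, v:F, w:T, x:T, z:T. ✗
u: successors {t, v, w, y, z}; p → q there: t:F, v:F, w:T, y:T, z:T. ✗
v: successors {u, x}; p → q there: u:F, x:T. ✗
w: successors {t, v, w}; p → q there: t:F, v:F, w:T. ✗
x: successors {s, u, v, w, z}; p → q there: s:F, u:F, v:F, w:T, z:T. ✗
y: successors {t, w, y, z}; p → q there: t:F, w:T, y:T, z:T. ✗
z: successors {s, w, x, y, z}; p → q there: s:F, w:T, x:T, y:T, z:T. ✗
— 0 worlds.

7 and 0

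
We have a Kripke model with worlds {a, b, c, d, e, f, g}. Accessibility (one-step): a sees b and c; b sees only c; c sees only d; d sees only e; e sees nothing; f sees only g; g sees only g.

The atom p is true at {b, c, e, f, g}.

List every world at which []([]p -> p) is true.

a: successors {b, c}; []p -> p there: b:T, c:T. ✓
b: successors {c}; []p -> p there: c:T. ✓
c: successors {d}; []p -> p there: d:F. ✗
d: successors {e}; []p -> p there: e:T. ✓
e: no successors, so []([]p -> p) holds vacuously. ✓
f: successors {g}; []p -> p there: g:T. ✓
g: successors {g}; []p -> p there: g:T. ✓

{a, b, d, e, f, g}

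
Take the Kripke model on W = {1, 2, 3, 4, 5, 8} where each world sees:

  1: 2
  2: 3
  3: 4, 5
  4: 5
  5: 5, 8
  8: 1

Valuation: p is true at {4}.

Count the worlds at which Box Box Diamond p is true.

1: successors {2}; Box Diamond p there: 2:T. ✓
2: successors {3}; Box Diamond p there: 3:F. ✗
3: successors {4, 5}; Box Diamond p there: 4:F, 5:F. ✗
4: successors {5}; Box Diamond p there: 5:F. ✗
5: successors {5, 8}; Box Diamond p there: 5:F, 8:F. ✗
8: successors {1}; Box Diamond p there: 1:F. ✗
Satisfying worlds: {1}.

1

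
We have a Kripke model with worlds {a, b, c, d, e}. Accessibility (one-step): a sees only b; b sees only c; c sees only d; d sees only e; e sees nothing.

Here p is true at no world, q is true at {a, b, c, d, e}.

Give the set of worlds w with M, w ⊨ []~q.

a: successors {b}; ~q there: b:F. ✗
b: successors {c}; ~q there: c:F. ✗
c: successors {d}; ~q there: d:F. ✗
d: successors {e}; ~q there: e:F. ✗
e: no successors, so []~q holds vacuously. ✓

{e}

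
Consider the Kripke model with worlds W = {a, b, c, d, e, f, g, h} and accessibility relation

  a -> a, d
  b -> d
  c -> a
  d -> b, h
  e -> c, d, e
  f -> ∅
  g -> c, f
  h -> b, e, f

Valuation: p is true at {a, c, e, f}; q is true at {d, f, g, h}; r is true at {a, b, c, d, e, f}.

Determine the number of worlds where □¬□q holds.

5

a: successors {a, d}; ¬□q there: a:T, d:T. ✓
b: successors {d}; ¬□q there: d:T. ✓
c: successors {a}; ¬□q there: a:T. ✓
d: successors {b, h}; ¬□q there: b:F, h:T. ✗
e: successors {c, d, e}; ¬□q there: c:T, d:T, e:T. ✓
f: no successors, so □¬□q holds vacuously. ✓
g: successors {c, f}; ¬□q there: c:T, f:F. ✗
h: successors {b, e, f}; ¬□q there: b:F, e:T, f:F. ✗
Satisfying worlds: {a, b, c, e, f}.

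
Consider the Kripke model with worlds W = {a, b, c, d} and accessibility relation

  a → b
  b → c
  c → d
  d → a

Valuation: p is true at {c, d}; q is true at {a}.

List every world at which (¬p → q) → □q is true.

{b, d}

a: ¬p → q is T, □q is F. ✗
b: ¬p → q is F, □q is F. ✓
c: ¬p → q is T, □q is F. ✗
d: ¬p → q is T, □q is T. ✓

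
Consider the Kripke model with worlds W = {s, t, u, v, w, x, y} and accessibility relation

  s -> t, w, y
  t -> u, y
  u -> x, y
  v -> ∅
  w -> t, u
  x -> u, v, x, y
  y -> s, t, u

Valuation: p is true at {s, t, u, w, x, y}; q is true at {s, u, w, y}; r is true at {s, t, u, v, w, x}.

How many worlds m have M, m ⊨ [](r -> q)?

s: successors {t, w, y}; r -> q there: t:F, w:T, y:T. ✗
t: successors {u, y}; r -> q there: u:T, y:T. ✓
u: successors {x, y}; r -> q there: x:F, y:T. ✗
v: no successors, so [](r -> q) holds vacuously. ✓
w: successors {t, u}; r -> q there: t:F, u:T. ✗
x: successors {u, v, x, y}; r -> q there: u:T, v:F, x:F, y:T. ✗
y: successors {s, t, u}; r -> q there: s:T, t:F, u:T. ✗
Satisfying worlds: {t, v}.

2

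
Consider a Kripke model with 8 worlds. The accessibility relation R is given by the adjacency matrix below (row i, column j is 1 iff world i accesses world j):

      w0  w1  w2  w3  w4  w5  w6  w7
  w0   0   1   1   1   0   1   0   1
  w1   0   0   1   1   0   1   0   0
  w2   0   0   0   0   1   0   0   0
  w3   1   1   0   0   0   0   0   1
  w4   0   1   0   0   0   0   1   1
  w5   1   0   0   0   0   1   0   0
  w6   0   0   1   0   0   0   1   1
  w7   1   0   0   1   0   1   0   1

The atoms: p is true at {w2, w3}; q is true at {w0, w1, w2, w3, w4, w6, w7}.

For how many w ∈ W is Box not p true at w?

4

w0: successors {w1, w2, w3, w5, w7}; not p there: w1:T, w2:F, w3:F, w5:T, w7:T. ✗
w1: successors {w2, w3, w5}; not p there: w2:F, w3:F, w5:T. ✗
w2: successors {w4}; not p there: w4:T. ✓
w3: successors {w0, w1, w7}; not p there: w0:T, w1:T, w7:T. ✓
w4: successors {w1, w6, w7}; not p there: w1:T, w6:T, w7:T. ✓
w5: successors {w0, w5}; not p there: w0:T, w5:T. ✓
w6: successors {w2, w6, w7}; not p there: w2:F, w6:T, w7:T. ✗
w7: successors {w0, w3, w5, w7}; not p there: w0:T, w3:F, w5:T, w7:T. ✗
Satisfying worlds: {w2, w3, w4, w5}.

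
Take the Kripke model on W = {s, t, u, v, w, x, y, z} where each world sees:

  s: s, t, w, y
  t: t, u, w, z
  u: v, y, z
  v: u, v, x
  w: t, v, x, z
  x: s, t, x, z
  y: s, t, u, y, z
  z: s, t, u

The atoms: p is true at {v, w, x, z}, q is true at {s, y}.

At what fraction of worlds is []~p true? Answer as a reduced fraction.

s: successors {s, t, w, y}; ~p there: s:T, t:T, w:F, y:T. ✗
t: successors {t, u, w, z}; ~p there: t:T, u:T, w:F, z:F. ✗
u: successors {v, y, z}; ~p there: v:F, y:T, z:F. ✗
v: successors {u, v, x}; ~p there: u:T, v:F, x:F. ✗
w: successors {t, v, x, z}; ~p there: t:T, v:F, x:F, z:F. ✗
x: successors {s, t, x, z}; ~p there: s:T, t:T, x:F, z:F. ✗
y: successors {s, t, u, y, z}; ~p there: s:T, t:T, u:T, y:T, z:F. ✗
z: successors {s, t, u}; ~p there: s:T, t:T, u:T. ✓
That's 1 of 8 worlds, so 1/8.

1/8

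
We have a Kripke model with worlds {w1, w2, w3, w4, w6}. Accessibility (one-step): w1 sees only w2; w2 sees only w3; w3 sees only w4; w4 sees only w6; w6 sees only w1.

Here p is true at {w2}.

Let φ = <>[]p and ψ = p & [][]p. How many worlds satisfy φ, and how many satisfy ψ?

For <>[]p:
w1: successors {w2}; []p there: w2:F. ✗
w2: successors {w3}; []p there: w3:F. ✗
w3: successors {w4}; []p there: w4:F. ✗
w4: successors {w6}; []p there: w6:F. ✗
w6: successors {w1}; []p there: w1:T. ✓
— 1 world.
For p & [][]p:
w1: p is F, [][]p is F. ✗
w2: p is T, [][]p is F. ✗
w3: p is F, [][]p is F. ✗
w4: p is F, [][]p is F. ✗
w6: p is F, [][]p is T. ✗
— 0 worlds.

1 and 0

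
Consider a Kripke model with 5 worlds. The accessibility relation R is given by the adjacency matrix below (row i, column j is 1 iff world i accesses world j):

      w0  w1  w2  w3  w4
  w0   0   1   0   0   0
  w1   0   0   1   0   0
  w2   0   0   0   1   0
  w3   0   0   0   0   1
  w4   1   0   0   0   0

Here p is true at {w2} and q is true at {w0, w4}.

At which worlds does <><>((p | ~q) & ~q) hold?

w0: successors {w1}; <>((p | ~q) & ~q) there: w1:T. ✓
w1: successors {w2}; <>((p | ~q) & ~q) there: w2:T. ✓
w2: successors {w3}; <>((p | ~q) & ~q) there: w3:F. ✗
w3: successors {w4}; <>((p | ~q) & ~q) there: w4:F. ✗
w4: successors {w0}; <>((p | ~q) & ~q) there: w0:T. ✓

{w0, w1, w4}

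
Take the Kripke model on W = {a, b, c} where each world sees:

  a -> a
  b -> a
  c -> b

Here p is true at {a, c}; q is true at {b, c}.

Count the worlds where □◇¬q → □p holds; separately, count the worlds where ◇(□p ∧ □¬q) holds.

For □◇¬q → □p:
a: □◇¬q is T, □p is T. ✓
b: □◇¬q is T, □p is T. ✓
c: □◇¬q is T, □p is F. ✗
— 2 worlds.
For ◇(□p ∧ □¬q):
a: successors {a}; □p ∧ □¬q there: a:T. ✓
b: successors {a}; □p ∧ □¬q there: a:T. ✓
c: successors {b}; □p ∧ □¬q there: b:T. ✓
— 3 worlds.

2 and 3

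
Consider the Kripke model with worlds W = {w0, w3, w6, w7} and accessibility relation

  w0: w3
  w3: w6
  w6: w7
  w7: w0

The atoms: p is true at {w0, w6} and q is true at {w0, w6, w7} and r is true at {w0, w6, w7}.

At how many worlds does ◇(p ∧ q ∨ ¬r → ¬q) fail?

2

w0: successors {w3}; p ∧ q ∨ ¬r → ¬q there: w3:T. ✓
w3: successors {w6}; p ∧ q ∨ ¬r → ¬q there: w6:F. ✗
w6: successors {w7}; p ∧ q ∨ ¬r → ¬q there: w7:T. ✓
w7: successors {w0}; p ∧ q ∨ ¬r → ¬q there: w0:F. ✗
Satisfying worlds: {w0, w6}.
So ◇(p ∧ q ∨ ¬r → ¬q) fails at the other 2 worlds.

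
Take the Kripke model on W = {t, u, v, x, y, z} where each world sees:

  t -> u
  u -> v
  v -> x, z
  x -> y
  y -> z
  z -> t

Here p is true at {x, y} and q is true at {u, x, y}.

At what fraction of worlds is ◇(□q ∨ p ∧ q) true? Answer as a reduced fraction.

t: successors {u}; □q ∨ p ∧ q there: u:F. ✗
u: successors {v}; □q ∨ p ∧ q there: v:F. ✗
v: successors {x, z}; □q ∨ p ∧ q there: x:T, z:F. ✓
x: successors {y}; □q ∨ p ∧ q there: y:T. ✓
y: successors {z}; □q ∨ p ∧ q there: z:F. ✗
z: successors {t}; □q ∨ p ∧ q there: t:T. ✓
That's 3 of 6 worlds, so 3/6 = 1/2.

1/2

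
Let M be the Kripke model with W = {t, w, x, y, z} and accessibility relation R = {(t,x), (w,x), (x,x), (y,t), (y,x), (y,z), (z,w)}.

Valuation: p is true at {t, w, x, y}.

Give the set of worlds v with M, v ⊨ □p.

t: successors {x}; p there: x:T. ✓
w: successors {x}; p there: x:T. ✓
x: successors {x}; p there: x:T. ✓
y: successors {t, x, z}; p there: t:T, x:T, z:F. ✗
z: successors {w}; p there: w:T. ✓

{t, w, x, z}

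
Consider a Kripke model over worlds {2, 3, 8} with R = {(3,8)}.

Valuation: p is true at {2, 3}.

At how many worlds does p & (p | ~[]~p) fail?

1

2: p is T, p | ~[]~p is T. ✓
3: p is T, p | ~[]~p is T. ✓
8: p is F, p | ~[]~p is F. ✗
Satisfying worlds: {2, 3}.
So p & (p | ~[]~p) fails at the other 1 world.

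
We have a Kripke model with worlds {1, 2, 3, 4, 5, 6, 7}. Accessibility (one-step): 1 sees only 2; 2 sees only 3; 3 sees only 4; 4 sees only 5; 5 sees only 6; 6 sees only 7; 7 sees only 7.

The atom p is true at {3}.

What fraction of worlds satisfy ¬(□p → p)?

1: □p → p is T. ✗
2: □p → p is F. ✓
3: □p → p is T. ✗
4: □p → p is T. ✗
5: □p → p is T. ✗
6: □p → p is T. ✗
7: □p → p is T. ✗
That's 1 of 7 worlds, so 1/7.

1/7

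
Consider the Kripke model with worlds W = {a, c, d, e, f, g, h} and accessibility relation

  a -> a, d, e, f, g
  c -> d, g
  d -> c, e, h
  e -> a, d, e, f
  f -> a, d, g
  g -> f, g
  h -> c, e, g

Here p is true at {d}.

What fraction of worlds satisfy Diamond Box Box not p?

2/7

a: successors {a, d, e, f, g}; Box Box not p there: a:F, d:F, e:F, f:F, g:F. ✗
c: successors {d, g}; Box Box not p there: d:F, g:F. ✗
d: successors {c, e, h}; Box Box not p there: c:T, e:F, h:F. ✓
e: successors {a, d, e, f}; Box Box not p there: a:F, d:F, e:F, f:F. ✗
f: successors {a, d, g}; Box Box not p there: a:F, d:F, g:F. ✗
g: successors {f, g}; Box Box not p there: f:F, g:F. ✗
h: successors {c, e, g}; Box Box not p there: c:T, e:F, g:F. ✓
That's 2 of 7 worlds, so 2/7.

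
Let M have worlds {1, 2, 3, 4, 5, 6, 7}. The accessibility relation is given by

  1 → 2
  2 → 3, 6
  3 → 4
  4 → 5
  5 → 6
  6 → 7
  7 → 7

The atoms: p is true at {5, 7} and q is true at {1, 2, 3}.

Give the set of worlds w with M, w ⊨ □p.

{4, 6, 7}

1: successors {2}; p there: 2:F. ✗
2: successors {3, 6}; p there: 3:F, 6:F. ✗
3: successors {4}; p there: 4:F. ✗
4: successors {5}; p there: 5:T. ✓
5: successors {6}; p there: 6:F. ✗
6: successors {7}; p there: 7:T. ✓
7: successors {7}; p there: 7:T. ✓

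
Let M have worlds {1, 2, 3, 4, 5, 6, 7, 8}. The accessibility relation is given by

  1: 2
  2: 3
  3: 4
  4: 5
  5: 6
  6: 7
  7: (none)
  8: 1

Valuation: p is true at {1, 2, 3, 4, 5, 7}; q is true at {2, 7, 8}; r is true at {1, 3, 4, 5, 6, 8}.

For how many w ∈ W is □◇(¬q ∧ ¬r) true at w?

1: successors {2}; ◇(¬q ∧ ¬r) there: 2:F. ✗
2: successors {3}; ◇(¬q ∧ ¬r) there: 3:F. ✗
3: successors {4}; ◇(¬q ∧ ¬r) there: 4:F. ✗
4: successors {5}; ◇(¬q ∧ ¬r) there: 5:F. ✗
5: successors {6}; ◇(¬q ∧ ¬r) there: 6:F. ✗
6: successors {7}; ◇(¬q ∧ ¬r) there: 7:F. ✗
7: no successors, so □◇(¬q ∧ ¬r) holds vacuously. ✓
8: successors {1}; ◇(¬q ∧ ¬r) there: 1:F. ✗
Satisfying worlds: {7}.

1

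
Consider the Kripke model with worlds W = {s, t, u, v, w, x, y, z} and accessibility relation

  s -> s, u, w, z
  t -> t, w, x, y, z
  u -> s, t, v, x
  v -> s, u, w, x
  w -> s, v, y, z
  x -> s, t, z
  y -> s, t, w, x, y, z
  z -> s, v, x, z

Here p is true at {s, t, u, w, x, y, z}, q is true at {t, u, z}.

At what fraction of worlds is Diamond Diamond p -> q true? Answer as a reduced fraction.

s: Diamond Diamond p is T, q is F. ✗
t: Diamond Diamond p is T, q is T. ✓
u: Diamond Diamond p is T, q is T. ✓
v: Diamond Diamond p is T, q is F. ✗
w: Diamond Diamond p is T, q is F. ✗
x: Diamond Diamond p is T, q is F. ✗
y: Diamond Diamond p is T, q is F. ✗
z: Diamond Diamond p is T, q is T. ✓
That's 3 of 8 worlds, so 3/8.

3/8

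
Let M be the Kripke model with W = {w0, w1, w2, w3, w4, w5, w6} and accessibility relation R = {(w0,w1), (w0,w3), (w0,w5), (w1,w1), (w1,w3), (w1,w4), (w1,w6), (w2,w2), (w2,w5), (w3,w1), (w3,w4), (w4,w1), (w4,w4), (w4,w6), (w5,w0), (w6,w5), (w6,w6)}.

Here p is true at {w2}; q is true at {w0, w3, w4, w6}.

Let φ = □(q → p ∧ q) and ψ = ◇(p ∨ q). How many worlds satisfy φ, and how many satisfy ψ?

1 and 7

For □(q → p ∧ q):
w0: successors {w1, w3, w5}; q → p ∧ q there: w1:T, w3:F, w5:T. ✗
w1: successors {w1, w3, w4, w6}; q → p ∧ q there: w1:T, w3:F, w4:F, w6:F. ✗
w2: successors {w2, w5}; q → p ∧ q there: w2:T, w5:T. ✓
w3: successors {w1, w4}; q → p ∧ q there: w1:T, w4:F. ✗
w4: successors {w1, w4, w6}; q → p ∧ q there: w1:T, w4:F, w6:F. ✗
w5: successors {w0}; q → p ∧ q there: w0:F. ✗
w6: successors {w5, w6}; q → p ∧ q there: w5:T, w6:F. ✗
— 1 world.
For ◇(p ∨ q):
w0: successors {w1, w3, w5}; p ∨ q there: w1:F, w3:T, w5:F. ✓
w1: successors {w1, w3, w4, w6}; p ∨ q there: w1:F, w3:T, w4:T, w6:T. ✓
w2: successors {w2, w5}; p ∨ q there: w2:T, w5:F. ✓
w3: successors {w1, w4}; p ∨ q there: w1:F, w4:T. ✓
w4: successors {w1, w4, w6}; p ∨ q there: w1:F, w4:T, w6:T. ✓
w5: successors {w0}; p ∨ q there: w0:T. ✓
w6: successors {w5, w6}; p ∨ q there: w5:F, w6:T. ✓
— 7 worlds.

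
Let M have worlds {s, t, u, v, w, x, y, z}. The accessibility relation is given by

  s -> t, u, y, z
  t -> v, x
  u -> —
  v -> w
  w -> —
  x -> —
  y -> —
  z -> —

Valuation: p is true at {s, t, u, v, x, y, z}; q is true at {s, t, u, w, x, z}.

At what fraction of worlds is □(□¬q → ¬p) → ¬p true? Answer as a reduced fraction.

s: □(□¬q → ¬p) is F, ¬p is F. ✓
t: □(□¬q → ¬p) is F, ¬p is F. ✓
u: □(□¬q → ¬p) is T, ¬p is F. ✗
v: □(□¬q → ¬p) is T, ¬p is F. ✗
w: □(□¬q → ¬p) is T, ¬p is T. ✓
x: □(□¬q → ¬p) is T, ¬p is F. ✗
y: □(□¬q → ¬p) is T, ¬p is F. ✗
z: □(□¬q → ¬p) is T, ¬p is F. ✗
That's 3 of 8 worlds, so 3/8.

3/8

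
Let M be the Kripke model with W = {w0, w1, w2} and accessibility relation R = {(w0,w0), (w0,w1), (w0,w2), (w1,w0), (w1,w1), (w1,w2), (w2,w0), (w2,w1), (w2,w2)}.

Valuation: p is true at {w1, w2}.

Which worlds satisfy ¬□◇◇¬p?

w0: □◇◇¬p is T. ✗
w1: □◇◇¬p is T. ✗
w2: □◇◇¬p is T. ✗

∅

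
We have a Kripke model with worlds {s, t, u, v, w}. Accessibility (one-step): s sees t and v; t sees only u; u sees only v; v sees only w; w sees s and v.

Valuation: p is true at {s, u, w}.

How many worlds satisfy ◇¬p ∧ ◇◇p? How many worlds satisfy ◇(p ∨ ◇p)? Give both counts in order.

For ◇¬p ∧ ◇◇p:
s: ◇¬p is T, ◇◇p is T. ✓
t: ◇¬p is F, ◇◇p is F. ✗
u: ◇¬p is T, ◇◇p is T. ✓
v: ◇¬p is F, ◇◇p is T. ✗
w: ◇¬p is T, ◇◇p is T. ✓
— 3 worlds.
For ◇(p ∨ ◇p):
s: successors {t, v}; p ∨ ◇p there: t:T, v:T. ✓
t: successors {u}; p ∨ ◇p there: u:T. ✓
u: successors {v}; p ∨ ◇p there: v:T. ✓
v: successors {w}; p ∨ ◇p there: w:T. ✓
w: successors {s, v}; p ∨ ◇p there: s:T, v:T. ✓
— 5 worlds.

3 and 5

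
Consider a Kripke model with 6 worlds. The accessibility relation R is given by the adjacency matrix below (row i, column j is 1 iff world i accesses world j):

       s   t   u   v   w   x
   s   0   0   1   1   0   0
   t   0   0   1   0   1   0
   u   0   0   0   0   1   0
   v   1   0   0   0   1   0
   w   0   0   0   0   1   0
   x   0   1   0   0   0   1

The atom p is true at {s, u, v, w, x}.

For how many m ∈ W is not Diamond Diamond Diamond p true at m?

0

s: Diamond Diamond Diamond p is T. ✗
t: Diamond Diamond Diamond p is T. ✗
u: Diamond Diamond Diamond p is T. ✗
v: Diamond Diamond Diamond p is T. ✗
w: Diamond Diamond Diamond p is T. ✗
x: Diamond Diamond Diamond p is T. ✗
Satisfying worlds: ∅.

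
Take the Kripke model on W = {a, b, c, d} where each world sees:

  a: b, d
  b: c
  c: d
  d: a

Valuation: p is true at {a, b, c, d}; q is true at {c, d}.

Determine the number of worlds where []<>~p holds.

0

a: successors {b, d}; <>~p there: b:F, d:F. ✗
b: successors {c}; <>~p there: c:F. ✗
c: successors {d}; <>~p there: d:F. ✗
d: successors {a}; <>~p there: a:F. ✗
Satisfying worlds: ∅.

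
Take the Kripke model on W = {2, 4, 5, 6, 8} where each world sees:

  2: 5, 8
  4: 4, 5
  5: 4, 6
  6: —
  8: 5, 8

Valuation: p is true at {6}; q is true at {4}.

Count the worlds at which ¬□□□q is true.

2: □□□q is F. ✓
4: □□□q is F. ✓
5: □□□q is F. ✓
6: □□□q is T. ✗
8: □□□q is F. ✓
Satisfying worlds: {2, 4, 5, 8}.

4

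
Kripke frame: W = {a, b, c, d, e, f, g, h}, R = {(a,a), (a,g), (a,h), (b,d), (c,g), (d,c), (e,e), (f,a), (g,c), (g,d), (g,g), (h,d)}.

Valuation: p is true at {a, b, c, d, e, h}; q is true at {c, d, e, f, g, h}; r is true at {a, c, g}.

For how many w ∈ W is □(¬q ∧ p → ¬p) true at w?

6

a: successors {a, g, h}; ¬q ∧ p → ¬p there: a:F, g:T, h:T. ✗
b: successors {d}; ¬q ∧ p → ¬p there: d:T. ✓
c: successors {g}; ¬q ∧ p → ¬p there: g:T. ✓
d: successors {c}; ¬q ∧ p → ¬p there: c:T. ✓
e: successors {e}; ¬q ∧ p → ¬p there: e:T. ✓
f: successors {a}; ¬q ∧ p → ¬p there: a:F. ✗
g: successors {c, d, g}; ¬q ∧ p → ¬p there: c:T, d:T, g:T. ✓
h: successors {d}; ¬q ∧ p → ¬p there: d:T. ✓
Satisfying worlds: {b, c, d, e, g, h}.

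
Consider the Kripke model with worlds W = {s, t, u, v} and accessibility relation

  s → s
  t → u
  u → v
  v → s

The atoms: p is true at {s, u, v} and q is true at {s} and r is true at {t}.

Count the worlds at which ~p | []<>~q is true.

s: ~p is F, []<>~q is F. ✗
t: ~p is T, []<>~q is T. ✓
u: ~p is F, []<>~q is F. ✗
v: ~p is F, []<>~q is F. ✗
Satisfying worlds: {t}.

1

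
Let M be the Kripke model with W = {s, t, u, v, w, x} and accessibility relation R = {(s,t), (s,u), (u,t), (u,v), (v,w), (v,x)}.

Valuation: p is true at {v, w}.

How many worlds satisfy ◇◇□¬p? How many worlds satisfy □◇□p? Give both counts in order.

For ◇◇□¬p:
s: successors {t, u}; ◇□¬p there: t:F, u:T. ✓
t: no successors, so ◇◇□¬p fails. ✗
u: successors {t, v}; ◇□¬p there: t:F, v:T. ✓
v: successors {w, x}; ◇□¬p there: w:F, x:F. ✗
w: no successors, so ◇◇□¬p fails. ✗
x: no successors, so ◇◇□¬p fails. ✗
— 2 worlds.
For □◇□p:
s: successors {t, u}; ◇□p there: t:F, u:T. ✗
t: no successors, so □◇□p holds vacuously. ✓
u: successors {t, v}; ◇□p there: t:F, v:T. ✗
v: successors {w, x}; ◇□p there: w:F, x:F. ✗
w: no successors, so □◇□p holds vacuously. ✓
x: no successors, so □◇□p holds vacuously. ✓
— 3 worlds.

2 and 3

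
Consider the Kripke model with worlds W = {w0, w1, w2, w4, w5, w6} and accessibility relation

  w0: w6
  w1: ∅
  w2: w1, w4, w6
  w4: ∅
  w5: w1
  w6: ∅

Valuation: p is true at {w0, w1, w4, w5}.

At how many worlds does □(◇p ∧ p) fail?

w0: successors {w6}; ◇p ∧ p there: w6:F. ✗
w1: no successors, so □(◇p ∧ p) holds vacuously. ✓
w2: successors {w1, w4, w6}; ◇p ∧ p there: w1:F, w4:F, w6:F. ✗
w4: no successors, so □(◇p ∧ p) holds vacuously. ✓
w5: successors {w1}; ◇p ∧ p there: w1:F. ✗
w6: no successors, so □(◇p ∧ p) holds vacuously. ✓
Satisfying worlds: {w1, w4, w6}.
So □(◇p ∧ p) fails at the other 3 worlds.

3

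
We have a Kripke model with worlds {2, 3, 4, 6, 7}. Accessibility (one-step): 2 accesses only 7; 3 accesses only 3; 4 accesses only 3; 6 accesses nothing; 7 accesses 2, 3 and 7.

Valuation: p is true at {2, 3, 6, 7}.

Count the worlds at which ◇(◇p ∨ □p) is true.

2: successors {7}; ◇p ∨ □p there: 7:T. ✓
3: successors {3}; ◇p ∨ □p there: 3:T. ✓
4: successors {3}; ◇p ∨ □p there: 3:T. ✓
6: no successors, so ◇(◇p ∨ □p) fails. ✗
7: successors {2, 3, 7}; ◇p ∨ □p there: 2:T, 3:T, 7:T. ✓
Satisfying worlds: {2, 3, 4, 7}.

4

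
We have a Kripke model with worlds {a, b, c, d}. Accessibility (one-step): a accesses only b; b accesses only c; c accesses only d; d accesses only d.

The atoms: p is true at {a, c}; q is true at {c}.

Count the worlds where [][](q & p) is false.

a: successors {b}; [](q & p) there: b:T. ✓
b: successors {c}; [](q & p) there: c:F. ✗
c: successors {d}; [](q & p) there: d:F. ✗
d: successors {d}; [](q & p) there: d:F. ✗
Satisfying worlds: {a}.
So [][](q & p) fails at the other 3 worlds.

3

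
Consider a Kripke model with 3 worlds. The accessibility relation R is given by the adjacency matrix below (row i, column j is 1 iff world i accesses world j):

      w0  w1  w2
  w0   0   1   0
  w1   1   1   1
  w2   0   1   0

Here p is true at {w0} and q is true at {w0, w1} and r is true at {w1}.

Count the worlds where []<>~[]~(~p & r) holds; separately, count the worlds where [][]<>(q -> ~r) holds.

For []<>~[]~(~p & r):
w0: successors {w1}; <>~[]~(~p & r) there: w1:T. ✓
w1: successors {w0, w1, w2}; <>~[]~(~p & r) there: w0:T, w1:T, w2:T. ✓
w2: successors {w1}; <>~[]~(~p & r) there: w1:T. ✓
— 3 worlds.
For [][]<>(q -> ~r):
w0: successors {w1}; []<>(q -> ~r) there: w1:F. ✗
w1: successors {w0, w1, w2}; []<>(q -> ~r) there: w0:T, w1:F, w2:T. ✗
w2: successors {w1}; []<>(q -> ~r) there: w1:F. ✗
— 0 worlds.

3 and 0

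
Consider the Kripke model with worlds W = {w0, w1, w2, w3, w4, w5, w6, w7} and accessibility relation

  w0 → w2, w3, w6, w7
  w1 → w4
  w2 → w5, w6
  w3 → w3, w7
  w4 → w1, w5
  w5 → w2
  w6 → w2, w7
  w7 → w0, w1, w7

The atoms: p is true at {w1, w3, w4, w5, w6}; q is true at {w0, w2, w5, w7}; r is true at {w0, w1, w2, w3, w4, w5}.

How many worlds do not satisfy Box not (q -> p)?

6

w0: successors {w2, w3, w6, w7}; not (q -> p) there: w2:T, w3:F, w6:F, w7:T. ✗
w1: successors {w4}; not (q -> p) there: w4:F. ✗
w2: successors {w5, w6}; not (q -> p) there: w5:F, w6:F. ✗
w3: successors {w3, w7}; not (q -> p) there: w3:F, w7:T. ✗
w4: successors {w1, w5}; not (q -> p) there: w1:F, w5:F. ✗
w5: successors {w2}; not (q -> p) there: w2:T. ✓
w6: successors {w2, w7}; not (q -> p) there: w2:T, w7:T. ✓
w7: successors {w0, w1, w7}; not (q -> p) there: w0:T, w1:F, w7:T. ✗
Satisfying worlds: {w5, w6}.
So Box not (q -> p) fails at the other 6 worlds.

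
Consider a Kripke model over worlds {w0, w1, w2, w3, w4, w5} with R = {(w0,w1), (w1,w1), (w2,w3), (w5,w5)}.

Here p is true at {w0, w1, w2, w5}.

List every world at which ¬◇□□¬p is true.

w0: ◇□□¬p is F. ✓
w1: ◇□□¬p is F. ✓
w2: ◇□□¬p is T. ✗
w3: ◇□□¬p is F. ✓
w4: ◇□□¬p is F. ✓
w5: ◇□□¬p is F. ✓

{w0, w1, w3, w4, w5}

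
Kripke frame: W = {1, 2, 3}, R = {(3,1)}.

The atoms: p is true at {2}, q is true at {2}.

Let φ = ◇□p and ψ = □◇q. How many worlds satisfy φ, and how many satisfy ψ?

For ◇□p:
1: no successors, so ◇□p fails. ✗
2: no successors, so ◇□p fails. ✗
3: successors {1}; □p there: 1:T. ✓
— 1 world.
For □◇q:
1: no successors, so □◇q holds vacuously. ✓
2: no successors, so □◇q holds vacuously. ✓
3: successors {1}; ◇q there: 1:F. ✗
— 2 worlds.

1 and 2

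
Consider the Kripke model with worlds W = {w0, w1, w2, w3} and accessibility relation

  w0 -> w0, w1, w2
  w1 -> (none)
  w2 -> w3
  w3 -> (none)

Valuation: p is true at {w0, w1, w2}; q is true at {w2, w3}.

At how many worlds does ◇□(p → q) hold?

w0: successors {w0, w1, w2}; □(p → q) there: w0:F, w1:T, w2:T. ✓
w1: no successors, so ◇□(p → q) fails. ✗
w2: successors {w3}; □(p → q) there: w3:T. ✓
w3: no successors, so ◇□(p → q) fails. ✗
Satisfying worlds: {w0, w2}.

2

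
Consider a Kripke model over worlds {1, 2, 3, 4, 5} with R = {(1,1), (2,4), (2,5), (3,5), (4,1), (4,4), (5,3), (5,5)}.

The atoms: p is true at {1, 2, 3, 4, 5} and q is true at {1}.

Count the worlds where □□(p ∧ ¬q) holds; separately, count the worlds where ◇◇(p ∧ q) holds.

For □□(p ∧ ¬q):
1: successors {1}; □(p ∧ ¬q) there: 1:F. ✗
2: successors {4, 5}; □(p ∧ ¬q) there: 4:F, 5:T. ✗
3: successors {5}; □(p ∧ ¬q) there: 5:T. ✓
4: successors {1, 4}; □(p ∧ ¬q) there: 1:F, 4:F. ✗
5: successors {3, 5}; □(p ∧ ¬q) there: 3:T, 5:T. ✓
— 2 worlds.
For ◇◇(p ∧ q):
1: successors {1}; ◇(p ∧ q) there: 1:T. ✓
2: successors {4, 5}; ◇(p ∧ q) there: 4:T, 5:F. ✓
3: successors {5}; ◇(p ∧ q) there: 5:F. ✗
4: successors {1, 4}; ◇(p ∧ q) there: 1:T, 4:T. ✓
5: successors {3, 5}; ◇(p ∧ q) there: 3:F, 5:F. ✗
— 3 worlds.

2 and 3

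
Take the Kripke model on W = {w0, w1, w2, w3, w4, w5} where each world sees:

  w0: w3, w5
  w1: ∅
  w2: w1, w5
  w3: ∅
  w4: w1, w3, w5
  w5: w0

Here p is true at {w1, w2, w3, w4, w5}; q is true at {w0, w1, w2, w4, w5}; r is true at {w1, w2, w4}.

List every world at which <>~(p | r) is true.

{w5}

w0: successors {w3, w5}; ~(p | r) there: w3:F, w5:F. ✗
w1: no successors, so <>~(p | r) fails. ✗
w2: successors {w1, w5}; ~(p | r) there: w1:F, w5:F. ✗
w3: no successors, so <>~(p | r) fails. ✗
w4: successors {w1, w3, w5}; ~(p | r) there: w1:F, w3:F, w5:F. ✗
w5: successors {w0}; ~(p | r) there: w0:T. ✓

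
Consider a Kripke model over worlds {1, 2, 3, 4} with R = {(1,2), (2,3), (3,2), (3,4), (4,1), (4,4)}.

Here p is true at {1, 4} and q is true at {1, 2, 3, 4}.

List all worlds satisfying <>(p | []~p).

1: successors {2}; p | []~p there: 2:T. ✓
2: successors {3}; p | []~p there: 3:F. ✗
3: successors {2, 4}; p | []~p there: 2:T, 4:T. ✓
4: successors {1, 4}; p | []~p there: 1:T, 4:T. ✓

{1, 3, 4}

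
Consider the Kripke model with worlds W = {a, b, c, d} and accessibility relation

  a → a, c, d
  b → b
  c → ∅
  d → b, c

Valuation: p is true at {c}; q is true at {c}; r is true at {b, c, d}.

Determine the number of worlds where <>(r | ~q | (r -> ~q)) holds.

a: successors {a, c, d}; r | ~q | (r -> ~q) there: a:T, c:T, d:T. ✓
b: successors {b}; r | ~q | (r -> ~q) there: b:T. ✓
c: no successors, so <>(r | ~q | (r -> ~q)) fails. ✗
d: successors {b, c}; r | ~q | (r -> ~q) there: b:T, c:T. ✓
Satisfying worlds: {a, b, d}.

3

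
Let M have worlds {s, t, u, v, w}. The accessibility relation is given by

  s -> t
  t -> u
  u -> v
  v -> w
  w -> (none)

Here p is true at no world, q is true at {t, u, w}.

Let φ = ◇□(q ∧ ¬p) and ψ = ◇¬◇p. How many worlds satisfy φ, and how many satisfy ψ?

3 and 4

For ◇□(q ∧ ¬p):
s: successors {t}; □(q ∧ ¬p) there: t:T. ✓
t: successors {u}; □(q ∧ ¬p) there: u:F. ✗
u: successors {v}; □(q ∧ ¬p) there: v:T. ✓
v: successors {w}; □(q ∧ ¬p) there: w:T. ✓
w: no successors, so ◇□(q ∧ ¬p) fails. ✗
— 3 worlds.
For ◇¬◇p:
s: successors {t}; ¬◇p there: t:T. ✓
t: successors {u}; ¬◇p there: u:T. ✓
u: successors {v}; ¬◇p there: v:T. ✓
v: successors {w}; ¬◇p there: w:T. ✓
w: no successors, so ◇¬◇p fails. ✗
— 4 worlds.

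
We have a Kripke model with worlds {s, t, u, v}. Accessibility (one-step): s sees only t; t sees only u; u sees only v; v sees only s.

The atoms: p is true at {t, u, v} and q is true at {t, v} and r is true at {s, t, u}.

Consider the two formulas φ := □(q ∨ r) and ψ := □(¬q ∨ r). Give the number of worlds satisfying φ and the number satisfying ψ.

4 and 3

For □(q ∨ r):
s: successors {t}; q ∨ r there: t:T. ✓
t: successors {u}; q ∨ r there: u:T. ✓
u: successors {v}; q ∨ r there: v:T. ✓
v: successors {s}; q ∨ r there: s:T. ✓
— 4 worlds.
For □(¬q ∨ r):
s: successors {t}; ¬q ∨ r there: t:T. ✓
t: successors {u}; ¬q ∨ r there: u:T. ✓
u: successors {v}; ¬q ∨ r there: v:F. ✗
v: successors {s}; ¬q ∨ r there: s:T. ✓
— 3 worlds.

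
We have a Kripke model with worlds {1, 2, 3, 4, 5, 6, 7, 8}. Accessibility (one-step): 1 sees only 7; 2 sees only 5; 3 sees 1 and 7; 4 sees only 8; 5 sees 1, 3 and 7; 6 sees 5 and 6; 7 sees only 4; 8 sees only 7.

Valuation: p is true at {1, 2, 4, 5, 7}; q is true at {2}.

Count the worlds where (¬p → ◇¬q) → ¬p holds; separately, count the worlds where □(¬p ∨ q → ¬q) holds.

3 and 8

For (¬p → ◇¬q) → ¬p:
1: ¬p → ◇¬q is T, ¬p is F. ✗
2: ¬p → ◇¬q is T, ¬p is F. ✗
3: ¬p → ◇¬q is T, ¬p is T. ✓
4: ¬p → ◇¬q is T, ¬p is F. ✗
5: ¬p → ◇¬q is T, ¬p is F. ✗
6: ¬p → ◇¬q is T, ¬p is T. ✓
7: ¬p → ◇¬q is T, ¬p is F. ✗
8: ¬p → ◇¬q is T, ¬p is T. ✓
— 3 worlds.
For □(¬p ∨ q → ¬q):
1: successors {7}; ¬p ∨ q → ¬q there: 7:T. ✓
2: successors {5}; ¬p ∨ q → ¬q there: 5:T. ✓
3: successors {1, 7}; ¬p ∨ q → ¬q there: 1:T, 7:T. ✓
4: successors {8}; ¬p ∨ q → ¬q there: 8:T. ✓
5: successors {1, 3, 7}; ¬p ∨ q → ¬q there: 1:T, 3:T, 7:T. ✓
6: successors {5, 6}; ¬p ∨ q → ¬q there: 5:T, 6:T. ✓
7: successors {4}; ¬p ∨ q → ¬q there: 4:T. ✓
8: successors {7}; ¬p ∨ q → ¬q there: 7:T. ✓
— 8 worlds.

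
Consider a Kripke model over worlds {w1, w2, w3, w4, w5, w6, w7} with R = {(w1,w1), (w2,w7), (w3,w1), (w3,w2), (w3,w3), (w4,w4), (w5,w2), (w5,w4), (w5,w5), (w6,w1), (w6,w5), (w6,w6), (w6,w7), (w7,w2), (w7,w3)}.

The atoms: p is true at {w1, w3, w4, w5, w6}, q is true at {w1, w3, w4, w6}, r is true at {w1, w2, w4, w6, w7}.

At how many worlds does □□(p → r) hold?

2

w1: successors {w1}; □(p → r) there: w1:T. ✓
w2: successors {w7}; □(p → r) there: w7:F. ✗
w3: successors {w1, w2, w3}; □(p → r) there: w1:T, w2:T, w3:F. ✗
w4: successors {w4}; □(p → r) there: w4:T. ✓
w5: successors {w2, w4, w5}; □(p → r) there: w2:T, w4:T, w5:F. ✗
w6: successors {w1, w5, w6, w7}; □(p → r) there: w1:T, w5:F, w6:F, w7:F. ✗
w7: successors {w2, w3}; □(p → r) there: w2:T, w3:F. ✗
Satisfying worlds: {w1, w4}.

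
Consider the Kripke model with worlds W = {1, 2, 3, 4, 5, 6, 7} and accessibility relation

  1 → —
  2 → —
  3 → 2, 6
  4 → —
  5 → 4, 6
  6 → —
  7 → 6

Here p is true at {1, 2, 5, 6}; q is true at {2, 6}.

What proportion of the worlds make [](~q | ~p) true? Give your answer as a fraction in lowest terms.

4/7

1: no successors, so [](~q | ~p) holds vacuously. ✓
2: no successors, so [](~q | ~p) holds vacuously. ✓
3: successors {2, 6}; ~q | ~p there: 2:F, 6:F. ✗
4: no successors, so [](~q | ~p) holds vacuously. ✓
5: successors {4, 6}; ~q | ~p there: 4:T, 6:F. ✗
6: no successors, so [](~q | ~p) holds vacuously. ✓
7: successors {6}; ~q | ~p there: 6:F. ✗
That's 4 of 7 worlds, so 4/7.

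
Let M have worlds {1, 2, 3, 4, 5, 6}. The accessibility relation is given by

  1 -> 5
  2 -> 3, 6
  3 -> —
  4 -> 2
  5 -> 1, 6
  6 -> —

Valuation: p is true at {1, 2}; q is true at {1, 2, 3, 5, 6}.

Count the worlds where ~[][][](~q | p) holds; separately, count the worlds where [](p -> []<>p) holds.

For ~[][][](~q | p):
1: [][][](~q | p) is F. ✓
2: [][][](~q | p) is T. ✗
3: [][][](~q | p) is T. ✗
4: [][][](~q | p) is T. ✗
5: [][][](~q | p) is F. ✓
6: [][][](~q | p) is T. ✗
— 2 worlds.
For [](p -> []<>p):
1: successors {5}; p -> []<>p there: 5:T. ✓
2: successors {3, 6}; p -> []<>p there: 3:T, 6:T. ✓
3: no successors, so [](p -> []<>p) holds vacuously. ✓
4: successors {2}; p -> []<>p there: 2:F. ✗
5: successors {1, 6}; p -> []<>p there: 1:T, 6:T. ✓
6: no successors, so [](p -> []<>p) holds vacuously. ✓
— 5 worlds.

2 and 5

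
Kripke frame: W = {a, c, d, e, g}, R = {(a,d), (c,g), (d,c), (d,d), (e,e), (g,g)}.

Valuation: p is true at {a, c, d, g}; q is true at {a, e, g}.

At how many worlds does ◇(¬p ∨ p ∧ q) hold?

3

a: successors {d}; ¬p ∨ p ∧ q there: d:F. ✗
c: successors {g}; ¬p ∨ p ∧ q there: g:T. ✓
d: successors {c, d}; ¬p ∨ p ∧ q there: c:F, d:F. ✗
e: successors {e}; ¬p ∨ p ∧ q there: e:T. ✓
g: successors {g}; ¬p ∨ p ∧ q there: g:T. ✓
Satisfying worlds: {c, e, g}.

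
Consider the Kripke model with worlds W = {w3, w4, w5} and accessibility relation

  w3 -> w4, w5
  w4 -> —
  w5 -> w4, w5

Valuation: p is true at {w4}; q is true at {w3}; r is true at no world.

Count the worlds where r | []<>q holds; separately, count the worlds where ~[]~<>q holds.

For r | []<>q:
w3: r is F, []<>q is F. ✗
w4: r is F, []<>q is T. ✓
w5: r is F, []<>q is F. ✗
— 1 world.
For ~[]~<>q:
w3: []~<>q is T. ✗
w4: []~<>q is T. ✗
w5: []~<>q is T. ✗
— 0 worlds.

1 and 0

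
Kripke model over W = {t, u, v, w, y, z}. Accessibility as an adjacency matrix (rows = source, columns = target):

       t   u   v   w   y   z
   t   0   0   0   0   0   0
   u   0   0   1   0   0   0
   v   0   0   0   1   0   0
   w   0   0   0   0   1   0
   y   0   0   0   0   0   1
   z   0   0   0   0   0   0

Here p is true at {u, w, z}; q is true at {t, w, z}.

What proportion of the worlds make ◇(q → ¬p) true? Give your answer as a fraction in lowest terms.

1/3

t: no successors, so ◇(q → ¬p) fails. ✗
u: successors {v}; q → ¬p there: v:T. ✓
v: successors {w}; q → ¬p there: w:F. ✗
w: successors {y}; q → ¬p there: y:T. ✓
y: successors {z}; q → ¬p there: z:F. ✗
z: no successors, so ◇(q → ¬p) fails. ✗
That's 2 of 6 worlds, so 2/6 = 1/3.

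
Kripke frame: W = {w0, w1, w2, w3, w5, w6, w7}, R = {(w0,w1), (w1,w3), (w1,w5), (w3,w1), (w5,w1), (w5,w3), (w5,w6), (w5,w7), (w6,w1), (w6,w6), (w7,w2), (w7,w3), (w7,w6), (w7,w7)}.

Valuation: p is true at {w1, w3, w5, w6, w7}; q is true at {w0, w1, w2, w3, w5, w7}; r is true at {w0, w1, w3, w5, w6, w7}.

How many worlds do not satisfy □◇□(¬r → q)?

1

w0: successors {w1}; ◇□(¬r → q) there: w1:T. ✓
w1: successors {w3, w5}; ◇□(¬r → q) there: w3:T, w5:T. ✓
w2: no successors, so □◇□(¬r → q) holds vacuously. ✓
w3: successors {w1}; ◇□(¬r → q) there: w1:T. ✓
w5: successors {w1, w3, w6, w7}; ◇□(¬r → q) there: w1:T, w3:T, w6:T, w7:T. ✓
w6: successors {w1, w6}; ◇□(¬r → q) there: w1:T, w6:T. ✓
w7: successors {w2, w3, w6, w7}; ◇□(¬r → q) there: w2:F, w3:T, w6:T, w7:T. ✗
Satisfying worlds: {w0, w1, w2, w3, w5, w6}.
So □◇□(¬r → q) fails at the other 1 world.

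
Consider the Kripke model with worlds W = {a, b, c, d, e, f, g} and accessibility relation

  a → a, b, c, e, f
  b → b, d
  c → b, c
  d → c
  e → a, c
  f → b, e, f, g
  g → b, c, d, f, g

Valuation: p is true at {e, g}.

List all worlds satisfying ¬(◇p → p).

a: ◇p → p is F. ✓
b: ◇p → p is T. ✗
c: ◇p → p is T. ✗
d: ◇p → p is T. ✗
e: ◇p → p is T. ✗
f: ◇p → p is F. ✓
g: ◇p → p is T. ✗

{a, f}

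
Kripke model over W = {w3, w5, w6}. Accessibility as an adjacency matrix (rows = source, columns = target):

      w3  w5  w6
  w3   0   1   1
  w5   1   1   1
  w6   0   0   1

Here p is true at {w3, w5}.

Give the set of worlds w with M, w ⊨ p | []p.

{w3, w5}

w3: p is T, []p is F. ✓
w5: p is T, []p is F. ✓
w6: p is F, []p is F. ✗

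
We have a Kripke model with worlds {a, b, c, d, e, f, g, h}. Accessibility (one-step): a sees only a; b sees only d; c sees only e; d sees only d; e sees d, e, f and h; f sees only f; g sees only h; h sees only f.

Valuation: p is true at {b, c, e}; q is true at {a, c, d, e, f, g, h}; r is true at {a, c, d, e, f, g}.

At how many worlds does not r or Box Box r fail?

a: not r is F, Box Box r is T. ✓
b: not r is T, Box Box r is T. ✓
c: not r is F, Box Box r is F. ✗
d: not r is F, Box Box r is T. ✓
e: not r is F, Box Box r is F. ✗
f: not r is F, Box Box r is T. ✓
g: not r is F, Box Box r is T. ✓
h: not r is T, Box Box r is T. ✓
Satisfying worlds: {a, b, d, f, g, h}.
So not r or Box Box r fails at the other 2 worlds.

2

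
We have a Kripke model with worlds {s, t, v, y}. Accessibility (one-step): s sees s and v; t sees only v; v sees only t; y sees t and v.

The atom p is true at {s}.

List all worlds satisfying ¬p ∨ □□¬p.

s: ¬p is F, □□¬p is F. ✗
t: ¬p is T, □□¬p is T. ✓
v: ¬p is T, □□¬p is T. ✓
y: ¬p is T, □□¬p is T. ✓

{t, v, y}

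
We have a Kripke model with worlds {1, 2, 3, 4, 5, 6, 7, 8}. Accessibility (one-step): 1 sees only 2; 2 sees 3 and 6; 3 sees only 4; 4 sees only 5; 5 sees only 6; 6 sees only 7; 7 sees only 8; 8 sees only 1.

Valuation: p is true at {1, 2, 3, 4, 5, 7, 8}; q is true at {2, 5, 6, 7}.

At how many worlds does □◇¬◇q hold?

3

1: successors {2}; ◇¬◇q there: 2:T. ✓
2: successors {3, 6}; ◇¬◇q there: 3:F, 6:T. ✗
3: successors {4}; ◇¬◇q there: 4:F. ✗
4: successors {5}; ◇¬◇q there: 5:F. ✗
5: successors {6}; ◇¬◇q there: 6:T. ✓
6: successors {7}; ◇¬◇q there: 7:T. ✓
7: successors {8}; ◇¬◇q there: 8:F. ✗
8: successors {1}; ◇¬◇q there: 1:F. ✗
Satisfying worlds: {1, 5, 6}.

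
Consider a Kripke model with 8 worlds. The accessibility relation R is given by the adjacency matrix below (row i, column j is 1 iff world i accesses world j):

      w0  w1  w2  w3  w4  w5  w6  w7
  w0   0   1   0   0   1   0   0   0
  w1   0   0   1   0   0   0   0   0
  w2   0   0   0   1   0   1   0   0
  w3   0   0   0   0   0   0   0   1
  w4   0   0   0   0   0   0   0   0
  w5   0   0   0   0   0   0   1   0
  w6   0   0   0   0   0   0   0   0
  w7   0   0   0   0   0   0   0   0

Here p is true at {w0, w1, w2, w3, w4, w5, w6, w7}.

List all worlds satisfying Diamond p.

w0: successors {w1, w4}; p there: w1:T, w4:T. ✓
w1: successors {w2}; p there: w2:T. ✓
w2: successors {w3, w5}; p there: w3:T, w5:T. ✓
w3: successors {w7}; p there: w7:T. ✓
w4: no successors, so Diamond p fails. ✗
w5: successors {w6}; p there: w6:T. ✓
w6: no successors, so Diamond p fails. ✗
w7: no successors, so Diamond p fails. ✗

{w0, w1, w2, w3, w5}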